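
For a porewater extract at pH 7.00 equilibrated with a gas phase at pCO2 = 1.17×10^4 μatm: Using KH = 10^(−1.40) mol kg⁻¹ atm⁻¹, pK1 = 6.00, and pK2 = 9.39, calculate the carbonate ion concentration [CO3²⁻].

[CO2*] = KH · pCO2 = 10^(−1.40) × 1.17×10^4×10^-6 = 4.658×10^-4 mol/kg
α₀ = 1/(1 + K1/[H⁺] + K1K2/[H⁺]²) = 1/(1 + 10^+1.00 + 10^-1.39) = 0.09057
DIC = [CO2*]/α₀ = 4.658×10^-4 / 0.09057 = 5.143 mmol/kg
[CO3²⁻] = α₂·DIC; α₂ = 0.003690, so [CO3²⁻] = 0.003690 × 5.143 = 0.0190 mmol/kg = 19.0 μmol/kg

[CO3²⁻] = 19.0 μmol/kg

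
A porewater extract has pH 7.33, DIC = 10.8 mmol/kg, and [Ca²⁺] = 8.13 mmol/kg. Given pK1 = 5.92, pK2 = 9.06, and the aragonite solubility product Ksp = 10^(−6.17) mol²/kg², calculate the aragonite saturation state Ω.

α₂ = 1 / (1 + [H⁺]/K2 + [H⁺]²/(K1K2)) = 1 / (1 + 10^+1.73 + 10^+0.32)
   = 1 / (1 + 53.703 + 2.0893) = 1/56.792 = 0.01761
[CO3²⁻] = α₂ × DIC = 0.01761 × 10.8 = 0.1902 mmol/kg
Ksp = 10^(−6.17) = 6.761×10^-7
Ω = [Ca²⁺][CO3²⁻]/Ksp = (8.13×10^-3)(1.902×10^-4) / 6.761×10^-7 = 2.29

Ω = 2.29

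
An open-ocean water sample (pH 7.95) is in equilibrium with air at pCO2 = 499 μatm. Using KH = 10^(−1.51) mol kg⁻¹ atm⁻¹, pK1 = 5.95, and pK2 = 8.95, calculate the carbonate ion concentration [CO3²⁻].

[CO3²⁻] = 0.154 mmol/kg

[CO2*] = KH · pCO2 = 10^(−1.51) × 499×10^-6 = 1.542×10^-5 mol/kg
α₀ = 1/(1 + K1/[H⁺] + K1K2/[H⁺]²) = 1/(1 + 10^+2.00 + 10^+1.00) = 0.009009
DIC = [CO2*]/α₀ = 1.542×10^-5 / 0.009009 = 1.712 mmol/kg
[CO3²⁻] = α₂·DIC; α₂ = 0.09009, so [CO3²⁻] = 0.09009 × 1.712 = 0.154 mmol/kg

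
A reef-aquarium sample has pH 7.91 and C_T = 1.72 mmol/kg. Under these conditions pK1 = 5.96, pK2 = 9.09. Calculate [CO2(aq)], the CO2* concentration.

α₀ = 1 / (1 + K1/[H⁺] + K1K2/[H⁺]²) = 1 / (1 + 10^+1.95 + 10^+0.77)
   = 1 / (1 + 89.125 + 5.8884) = 1/96.014 = 0.01042
[CO2*] = α₀ × DIC = 0.01042 × 1.72 = 0.0179 mmol/kg = 17.9 μmol/kg

[CO2*] = 17.9 μmol/kg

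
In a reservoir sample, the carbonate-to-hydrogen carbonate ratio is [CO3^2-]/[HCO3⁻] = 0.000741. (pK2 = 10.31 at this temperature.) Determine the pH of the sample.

From K2 = [H⁺][CO3^2-]/[HCO3⁻]:  pH = pK2 + log₁₀([CO3^2-]/[HCO3⁻])
log₁₀(0.000741) = -3.130
pH = 10.31 + (-3.130) = 7.18

pH = 7.18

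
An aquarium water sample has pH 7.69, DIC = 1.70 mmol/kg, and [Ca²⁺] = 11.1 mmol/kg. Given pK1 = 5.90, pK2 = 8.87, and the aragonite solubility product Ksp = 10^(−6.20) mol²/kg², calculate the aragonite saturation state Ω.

Ω = 1.83

α₂ = 1 / (1 + [H⁺]/K2 + [H⁺]²/(K1K2)) = 1 / (1 + 10^+1.18 + 10^-0.61)
   = 1 / (1 + 15.136 + 0.24547) = 1/16.381 = 0.06105
[CO3²⁻] = α₂ × DIC = 0.06105 × 1.70 = 0.1038 mmol/kg
Ksp = 10^(−6.20) = 6.310×10^-7
Ω = [Ca²⁺][CO3²⁻]/Ksp = (11.1×10^-3)(1.038×10^-4) / 6.310×10^-7 = 1.83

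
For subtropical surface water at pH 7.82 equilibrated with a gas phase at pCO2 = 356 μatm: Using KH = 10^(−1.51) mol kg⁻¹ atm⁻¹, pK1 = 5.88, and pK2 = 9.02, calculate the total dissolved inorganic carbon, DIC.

[CO2*] = KH · pCO2 = 10^(−1.51) × 356×10^-6 = 1.100×10^-5 mol/kg
α₀ = 1/(1 + K1/[H⁺] + K1K2/[H⁺]²) = 1/(1 + 10^+1.94 + 10^+0.74) = 0.01068
DIC = [CO2*]/α₀ = 1.100×10^-5 / 0.01068 = 1.03 mmol/kg

DIC = 1.03 mmol/kg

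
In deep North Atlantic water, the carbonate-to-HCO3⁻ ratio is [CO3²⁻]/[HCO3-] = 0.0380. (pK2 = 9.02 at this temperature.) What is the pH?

From K2 = [H⁺][CO3²⁻]/[HCO3-]:  pH = pK2 + log₁₀([CO3²⁻]/[HCO3-])
log₁₀(0.0380) = -1.420
pH = 9.02 + (-1.420) = 7.60

pH = 7.60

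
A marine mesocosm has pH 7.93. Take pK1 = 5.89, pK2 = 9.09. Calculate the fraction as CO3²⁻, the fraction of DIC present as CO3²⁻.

α₂ = 0.0642

α₂ = 1 / (1 + [H⁺]/K2 + [H⁺]²/(K1K2)) = 1 / (1 + 10^+1.16 + 10^-0.88)
   = 1 / (1 + 14.454 + 0.13183) = 1/15.586 = 0.06416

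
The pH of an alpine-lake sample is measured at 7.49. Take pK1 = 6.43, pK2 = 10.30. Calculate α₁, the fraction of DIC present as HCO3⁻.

α₁ = 1 / (1 + [H⁺]/K1 + K2/[H⁺]) = 1 / (1 + 10^-1.06 + 10^-2.81)
   = 1 / (1 + 0.087096 + 0.0015488) = 1/1.0886 = 0.9186

α₁ = 0.919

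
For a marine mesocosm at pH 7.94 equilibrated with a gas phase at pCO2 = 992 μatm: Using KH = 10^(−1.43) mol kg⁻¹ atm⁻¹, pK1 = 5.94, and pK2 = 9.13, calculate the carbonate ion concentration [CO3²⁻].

[CO2*] = KH · pCO2 = 10^(−1.43) × 992×10^-6 = 3.686×10^-5 mol/kg
α₀ = 1/(1 + K1/[H⁺] + K1K2/[H⁺]²) = 1/(1 + 10^+2.00 + 10^+0.81) = 0.009306
DIC = [CO2*]/α₀ = 3.686×10^-5 / 0.009306 = 3.960 mmol/kg
[CO3²⁻] = α₂·DIC; α₂ = 0.06009, so [CO3²⁻] = 0.06009 × 3.960 = 0.238 mmol/kg

[CO3²⁻] = 0.238 mmol/kg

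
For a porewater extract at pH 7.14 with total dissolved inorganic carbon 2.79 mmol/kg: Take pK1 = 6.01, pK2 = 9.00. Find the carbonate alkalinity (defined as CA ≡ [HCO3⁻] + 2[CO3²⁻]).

CA = 2.64 mmol/kg

CA = [HCO3⁻] + 2[CO3²⁻] = (α₁ + 2α₂)·DIC
At pH 7.14: [H⁺]/K1 = 10^-1.13 = 0.074131, K2/[H⁺] = 10^-1.86 = 0.013804
α₁ = 1/(1 + 0.074131 + 0.013804) = 1/1.0879 = 0.9192; α₂ = α₁·K2/[H⁺] = 0.01269
α₁ + 2α₂ = 0.9445
CA = 0.9445 × 2.79 = 2.64 mmol/kg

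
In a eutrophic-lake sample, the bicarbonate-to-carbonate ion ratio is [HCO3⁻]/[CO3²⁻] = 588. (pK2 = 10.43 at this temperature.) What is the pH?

From K2 = [H⁺][CO3²⁻]/[HCO3⁻]:  pH = pK2 − log₁₀([HCO3⁻]/[CO3²⁻])
log₁₀(588) = +2.769
pH = 10.43 − (+2.769) = 7.66

pH = 7.66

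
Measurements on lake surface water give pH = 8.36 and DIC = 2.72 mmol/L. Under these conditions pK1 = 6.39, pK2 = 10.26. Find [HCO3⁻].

α₁ = 1 / (1 + [H⁺]/K1 + K2/[H⁺]) = 1 / (1 + 10^-1.97 + 10^-1.90)
   = 1 / (1 + 0.010715 + 0.012589) = 1/1.0233 = 0.9772
[HCO3⁻] = α₁ × DIC = 0.9772 × 2.72 = 2.66 mmol/L

[HCO3⁻] = 2.66 mmol/L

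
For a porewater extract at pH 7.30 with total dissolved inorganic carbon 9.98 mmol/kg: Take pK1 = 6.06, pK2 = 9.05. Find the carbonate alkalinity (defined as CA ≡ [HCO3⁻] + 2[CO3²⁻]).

CA = [HCO3⁻] + 2[CO3²⁻] = (α₁ + 2α₂)·DIC
At pH 7.30: [H⁺]/K1 = 10^-1.24 = 0.057544, K2/[H⁺] = 10^-1.75 = 0.017783
α₁ = 1/(1 + 0.057544 + 0.017783) = 1/1.0753 = 0.9299; α₂ = α₁·K2/[H⁺] = 0.01654
α₁ + 2α₂ = 0.9630
CA = 0.9630 × 9.98 = 9.61 mmol/kg

CA = 9.61 mmol/kg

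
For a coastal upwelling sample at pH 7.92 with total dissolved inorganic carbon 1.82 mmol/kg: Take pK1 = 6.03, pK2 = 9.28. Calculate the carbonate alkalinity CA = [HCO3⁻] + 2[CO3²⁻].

CA = 1.87 mmol/kg

CA = [HCO3⁻] + 2[CO3²⁻] = (α₁ + 2α₂)·DIC
At pH 7.92: [H⁺]/K1 = 10^-1.89 = 0.012882, K2/[H⁺] = 10^-1.36 = 0.043652
α₁ = 1/(1 + 0.012882 + 0.043652) = 1/1.0565 = 0.9465; α₂ = α₁·K2/[H⁺] = 0.04132
α₁ + 2α₂ = 1.0291
CA = 1.0291 × 1.82 = 1.87 mmol/kg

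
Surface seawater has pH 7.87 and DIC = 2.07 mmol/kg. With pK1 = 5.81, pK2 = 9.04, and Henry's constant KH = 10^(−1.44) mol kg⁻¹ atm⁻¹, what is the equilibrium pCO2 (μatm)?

α₀ = 1 / (1 + K1/[H⁺] + K1K2/[H⁺]²) = 1 / (1 + 10^+2.06 + 10^+0.89)
   = 1 / (1 + 114.82 + 7.7625) = 1/123.58 = 0.008092
[CO2*] = α₀ × DIC = 0.008092 × 2.07 = 0.01675 mmol/kg = 16.75 μmol/kg
pCO2 = [CO2*]/KH = 1.675×10^-5 / 3.631×10^-2 = 461 μatm

pCO2 = 461 μatm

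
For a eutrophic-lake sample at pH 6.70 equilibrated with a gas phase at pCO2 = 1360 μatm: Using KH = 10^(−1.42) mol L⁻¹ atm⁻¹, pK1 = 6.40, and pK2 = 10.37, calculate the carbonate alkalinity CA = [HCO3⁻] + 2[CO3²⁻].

CA = 0.103 mmol/L

[CO2*] = KH · pCO2 = 10^(−1.42) × 1360×10^-6 = 5.171×10^-5 mol/L
α₀ = 1/(1 + K1/[H⁺] + K1K2/[H⁺]²) = 1/(1 + 10^+0.30 + 10^-3.37) = 0.3338
DIC = [CO2*]/α₀ = 5.171×10^-5 / 0.3338 = 0.1549 mmol/L
CA = (α₁ + 2α₂)·DIC = (0.6660 + 2×0.0001424) × 0.1549 = 0.103 mmol/L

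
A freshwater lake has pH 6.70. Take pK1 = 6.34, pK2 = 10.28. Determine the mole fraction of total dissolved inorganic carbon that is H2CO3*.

α₀ = 1 / (1 + K1/[H⁺] + K1K2/[H⁺]²) = 1 / (1 + 10^+0.36 + 10^-3.22)
   = 1 / (1 + 2.2909 + 0.00060256) = 1/3.2915 = 0.3038

α₀ = 0.304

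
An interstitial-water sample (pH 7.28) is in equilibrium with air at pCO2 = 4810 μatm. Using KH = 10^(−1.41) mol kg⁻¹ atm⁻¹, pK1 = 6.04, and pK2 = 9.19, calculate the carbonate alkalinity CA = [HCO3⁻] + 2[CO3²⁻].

[CO2*] = KH · pCO2 = 10^(−1.41) × 4810×10^-6 = 1.871×10^-4 mol/kg
α₀ = 1/(1 + K1/[H⁺] + K1K2/[H⁺]²) = 1/(1 + 10^+1.24 + 10^-0.67) = 0.05379
DIC = [CO2*]/α₀ = 1.871×10^-4 / 0.05379 = 3.479 mmol/kg
CA = (α₁ + 2α₂)·DIC = (0.9347 + 2×0.01150) × 3.479 = 3.33 mmol/kg

CA = 3.33 mmol/kg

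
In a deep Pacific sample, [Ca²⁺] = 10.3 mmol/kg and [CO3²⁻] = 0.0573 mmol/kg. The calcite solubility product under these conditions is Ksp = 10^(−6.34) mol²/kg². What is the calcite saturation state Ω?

Ω = 1.29

Ksp = 10^(−6.34) = 4.571×10^-7
Ω = [Ca²⁺][CO3²⁻]/Ksp = (10.3×10^-3)(0.0573×10^-3) / 4.571×10^-7 = 1.29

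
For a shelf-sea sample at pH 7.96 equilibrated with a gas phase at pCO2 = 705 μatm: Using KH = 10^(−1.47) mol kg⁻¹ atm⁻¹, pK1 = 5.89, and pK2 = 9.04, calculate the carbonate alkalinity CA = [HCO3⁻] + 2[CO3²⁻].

CA = 3.27 mmol/kg

[CO2*] = KH · pCO2 = 10^(−1.47) × 705×10^-6 = 2.389×10^-5 mol/kg
α₀ = 1/(1 + K1/[H⁺] + K1K2/[H⁺]²) = 1/(1 + 10^+2.07 + 10^+0.99) = 0.007797
DIC = [CO2*]/α₀ = 2.389×10^-5 / 0.007797 = 3.064 mmol/kg
CA = (α₁ + 2α₂)·DIC = (0.9160 + 2×0.07619) × 3.064 = 3.27 mmol/kg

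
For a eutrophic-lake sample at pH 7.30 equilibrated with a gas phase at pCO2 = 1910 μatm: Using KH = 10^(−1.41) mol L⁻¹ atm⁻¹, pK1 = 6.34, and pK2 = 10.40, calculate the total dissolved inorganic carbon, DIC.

[CO2*] = KH · pCO2 = 10^(−1.41) × 1910×10^-6 = 7.431×10^-5 mol/L
α₀ = 1/(1 + K1/[H⁺] + K1K2/[H⁺]²) = 1/(1 + 10^+0.96 + 10^-2.14) = 0.09874
DIC = [CO2*]/α₀ = 7.431×10^-5 / 0.09874 = 0.753 mmol/L

DIC = 0.753 mmol/L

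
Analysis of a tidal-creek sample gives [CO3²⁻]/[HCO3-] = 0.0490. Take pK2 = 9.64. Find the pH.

pH = 8.33

From K2 = [H⁺][CO3²⁻]/[HCO3-]:  pH = pK2 + log₁₀([CO3²⁻]/[HCO3-])
log₁₀(0.0490) = -1.310
pH = 9.64 + (-1.310) = 8.33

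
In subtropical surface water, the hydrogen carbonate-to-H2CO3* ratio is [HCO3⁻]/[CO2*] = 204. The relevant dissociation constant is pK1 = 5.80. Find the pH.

pH = 8.11

From K1 = [H⁺][HCO3⁻]/[CO2*]:  pH = pK1 + log₁₀([HCO3⁻]/[CO2*])
log₁₀(204) = +2.310
pH = 5.80 + (+2.310) = 8.11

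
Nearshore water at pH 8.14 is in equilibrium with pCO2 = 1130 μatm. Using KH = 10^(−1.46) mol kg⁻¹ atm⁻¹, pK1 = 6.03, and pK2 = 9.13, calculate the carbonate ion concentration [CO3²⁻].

[CO2*] = KH · pCO2 = 10^(−1.46) × 1130×10^-6 = 3.918×10^-5 mol/kg
α₀ = 1/(1 + K1/[H⁺] + K1K2/[H⁺]²) = 1/(1 + 10^+2.11 + 10^+1.12) = 0.006993
DIC = [CO2*]/α₀ = 3.918×10^-5 / 0.006993 = 5.603 mmol/kg
[CO3²⁻] = α₂·DIC; α₂ = 0.09218, so [CO3²⁻] = 0.09218 × 5.603 = 0.517 mmol/kg

[CO3²⁻] = 0.517 mmol/kg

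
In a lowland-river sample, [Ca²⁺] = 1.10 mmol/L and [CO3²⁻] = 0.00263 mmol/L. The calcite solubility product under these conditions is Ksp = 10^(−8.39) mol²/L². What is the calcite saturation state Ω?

Ω = 0.710

Ksp = 10^(−8.39) = 4.074×10^-9
Ω = [Ca²⁺][CO3²⁻]/Ksp = (1.10×10^-3)(0.00263×10^-3) / 4.074×10^-9 = 0.710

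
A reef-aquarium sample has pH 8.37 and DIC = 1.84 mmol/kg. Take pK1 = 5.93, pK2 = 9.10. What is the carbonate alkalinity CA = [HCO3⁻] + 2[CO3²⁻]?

CA = [HCO3⁻] + 2[CO3²⁻] = (α₁ + 2α₂)·DIC
At pH 8.37: [H⁺]/K1 = 10^-2.44 = 0.0036308, K2/[H⁺] = 10^-0.73 = 0.18621
α₁ = 1/(1 + 0.0036308 + 0.18621) = 1/1.1898 = 0.8404; α₂ = α₁·K2/[H⁺] = 0.1565
α₁ + 2α₂ = 1.1534
CA = 1.1534 × 1.84 = 2.12 mmol/kg

CA = 2.12 mmol/kg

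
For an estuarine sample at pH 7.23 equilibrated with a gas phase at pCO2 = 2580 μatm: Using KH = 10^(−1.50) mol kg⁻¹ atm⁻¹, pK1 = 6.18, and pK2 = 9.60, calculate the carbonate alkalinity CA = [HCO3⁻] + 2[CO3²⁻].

CA = 0.923 mmol/kg

[CO2*] = KH · pCO2 = 10^(−1.50) × 2580×10^-6 = 8.159×10^-5 mol/kg
α₀ = 1/(1 + K1/[H⁺] + K1K2/[H⁺]²) = 1/(1 + 10^+1.05 + 10^-1.32) = 0.08151
DIC = [CO2*]/α₀ = 8.159×10^-5 / 0.08151 = 1.001 mmol/kg
CA = (α₁ + 2α₂)·DIC = (0.9146 + 2×0.003901) × 1.001 = 0.923 mmol/kg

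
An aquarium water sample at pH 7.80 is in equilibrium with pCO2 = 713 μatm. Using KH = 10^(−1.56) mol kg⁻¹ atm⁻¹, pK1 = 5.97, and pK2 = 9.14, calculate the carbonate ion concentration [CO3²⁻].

[CO2*] = KH · pCO2 = 10^(−1.56) × 713×10^-6 = 1.964×10^-5 mol/kg
α₀ = 1/(1 + K1/[H⁺] + K1K2/[H⁺]²) = 1/(1 + 10^+1.83 + 10^+0.49) = 0.01395
DIC = [CO2*]/α₀ = 1.964×10^-5 / 0.01395 = 1.408 mmol/kg
[CO3²⁻] = α₂·DIC; α₂ = 0.04310, so [CO3²⁻] = 0.04310 × 1.408 = 0.0607 mmol/kg

[CO3²⁻] = 0.0607 mmol/kg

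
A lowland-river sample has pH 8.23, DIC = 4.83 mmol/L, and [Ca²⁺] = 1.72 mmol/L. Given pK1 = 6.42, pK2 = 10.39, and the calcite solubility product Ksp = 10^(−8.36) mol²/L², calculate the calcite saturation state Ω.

α₂ = 1 / (1 + [H⁺]/K2 + [H⁺]²/(K1K2)) = 1 / (1 + 10^+2.16 + 10^+0.35)
   = 1 / (1 + 144.54 + 2.2387) = 1/147.78 = 0.006767
[CO3²⁻] = α₂ × DIC = 0.006767 × 4.83 = 0.03268 mmol/L
Ksp = 10^(−8.36) = 4.365×10^-9
Ω = [Ca²⁺][CO3²⁻]/Ksp = (1.72×10^-3)(3.268×10^-5) / 4.365×10^-9 = 12.9

Ω = 12.9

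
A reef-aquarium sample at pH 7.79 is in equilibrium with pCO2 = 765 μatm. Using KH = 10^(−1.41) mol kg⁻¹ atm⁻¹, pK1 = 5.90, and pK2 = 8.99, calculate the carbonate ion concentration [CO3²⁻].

[CO3²⁻] = 0.146 mmol/kg

[CO2*] = KH · pCO2 = 10^(−1.41) × 765×10^-6 = 2.976×10^-5 mol/kg
α₀ = 1/(1 + K1/[H⁺] + K1K2/[H⁺]²) = 1/(1 + 10^+1.89 + 10^+0.69) = 0.01197
DIC = [CO2*]/α₀ = 2.976×10^-5 / 0.01197 = 2.486 mmol/kg
[CO3²⁻] = α₂·DIC; α₂ = 0.05864, so [CO3²⁻] = 0.05864 × 2.486 = 0.146 mmol/kg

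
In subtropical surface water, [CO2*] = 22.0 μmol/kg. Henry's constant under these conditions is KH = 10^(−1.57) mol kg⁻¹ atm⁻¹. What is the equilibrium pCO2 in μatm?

pCO2 = 817 μatm

KH = 10^(−1.57) = 2.692×10^-2 mol kg⁻¹ atm⁻¹
pCO2 = [CO2*]/KH = 22.0×10^-6 / 2.692×10^-2 = 8.17×10^-4 atm = 817 μatm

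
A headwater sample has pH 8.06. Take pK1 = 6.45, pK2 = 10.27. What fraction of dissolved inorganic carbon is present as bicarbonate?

α₁ = 0.970

α₁ = 1 / (1 + [H⁺]/K1 + K2/[H⁺]) = 1 / (1 + 10^-1.61 + 10^-2.21)
   = 1 / (1 + 0.024547 + 0.0061660) = 1/1.0307 = 0.9702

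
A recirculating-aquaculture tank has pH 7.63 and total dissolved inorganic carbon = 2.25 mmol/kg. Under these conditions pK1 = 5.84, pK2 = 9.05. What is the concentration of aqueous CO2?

[CO2*] = 0.0346 mmol/kg

α₀ = 1 / (1 + K1/[H⁺] + K1K2/[H⁺]²) = 1 / (1 + 10^+1.79 + 10^+0.37)
   = 1 / (1 + 61.660 + 2.3442) = 1/65.004 = 0.01538
[CO2*] = α₀ × DIC = 0.01538 × 2.25 = 0.0346 mmol/kg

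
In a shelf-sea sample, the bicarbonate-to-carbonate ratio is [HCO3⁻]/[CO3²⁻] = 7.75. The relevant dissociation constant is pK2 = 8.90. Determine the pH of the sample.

pH = 8.01

From K2 = [H⁺][CO3²⁻]/[HCO3⁻]:  pH = pK2 − log₁₀([HCO3⁻]/[CO3²⁻])
log₁₀(7.75) = +0.889
pH = 8.90 − (+0.889) = 8.01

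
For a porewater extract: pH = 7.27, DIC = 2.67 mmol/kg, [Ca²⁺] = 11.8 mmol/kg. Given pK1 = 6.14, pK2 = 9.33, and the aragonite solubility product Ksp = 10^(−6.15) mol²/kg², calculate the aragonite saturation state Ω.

Ω = 0.358

α₂ = 1 / (1 + [H⁺]/K2 + [H⁺]²/(K1K2)) = 1 / (1 + 10^+2.06 + 10^+0.93)
   = 1 / (1 + 114.82 + 8.5114) = 1/124.33 = 0.008043
[CO3²⁻] = α₂ × DIC = 0.008043 × 2.67 = 0.02148 mmol/kg
Ksp = 10^(−6.15) = 7.079×10^-7
Ω = [Ca²⁺][CO3²⁻]/Ksp = (11.8×10^-3)(2.148×10^-5) / 7.079×10^-7 = 0.358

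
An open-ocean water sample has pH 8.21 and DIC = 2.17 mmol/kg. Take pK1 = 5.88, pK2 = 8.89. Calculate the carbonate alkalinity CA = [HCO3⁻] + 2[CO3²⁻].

CA = 2.54 mmol/kg

CA = [HCO3⁻] + 2[CO3²⁻] = (α₁ + 2α₂)·DIC
At pH 8.21: [H⁺]/K1 = 10^-2.33 = 0.0046774, K2/[H⁺] = 10^-0.68 = 0.20893
α₁ = 1/(1 + 0.0046774 + 0.20893) = 1/1.2136 = 0.8240; α₂ = α₁·K2/[H⁺] = 0.1722
α₁ + 2α₂ = 1.1683
CA = 1.1683 × 2.17 = 2.54 mmol/kg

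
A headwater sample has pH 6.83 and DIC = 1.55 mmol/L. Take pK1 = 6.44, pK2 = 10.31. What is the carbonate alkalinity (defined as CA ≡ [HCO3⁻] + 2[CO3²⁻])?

CA = 1.10 mmol/L

CA = [HCO3⁻] + 2[CO3²⁻] = (α₁ + 2α₂)·DIC
At pH 6.83: [H⁺]/K1 = 10^-0.39 = 0.40738, K2/[H⁺] = 10^-3.48 = 0.00033113
α₁ = 1/(1 + 0.40738 + 0.00033113) = 1/1.4077 = 0.7104; α₂ = α₁·K2/[H⁺] = 0.0002352
α₁ + 2α₂ = 0.7108
CA = 0.7108 × 1.55 = 1.10 mmol/L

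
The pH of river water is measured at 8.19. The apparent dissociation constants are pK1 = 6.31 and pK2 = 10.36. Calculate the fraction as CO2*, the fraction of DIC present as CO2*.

α₀ = 0.0129

α₀ = 1 / (1 + K1/[H⁺] + K1K2/[H⁺]²) = 1 / (1 + 10^+1.88 + 10^-0.29)
   = 1 / (1 + 75.858 + 0.51286) = 1/77.371 = 0.01292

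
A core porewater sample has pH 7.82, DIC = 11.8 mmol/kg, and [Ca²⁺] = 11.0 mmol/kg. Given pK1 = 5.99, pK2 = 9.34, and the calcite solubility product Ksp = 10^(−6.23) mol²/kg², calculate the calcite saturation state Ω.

α₂ = 1 / (1 + [H⁺]/K2 + [H⁺]²/(K1K2)) = 1 / (1 + 10^+1.52 + 10^-0.31)
   = 1 / (1 + 33.113 + 0.48978) = 1/34.603 = 0.02890
[CO3²⁻] = α₂ × DIC = 0.02890 × 11.8 = 0.3410 mmol/kg
Ksp = 10^(−6.23) = 5.888×10^-7
Ω = [Ca²⁺][CO3²⁻]/Ksp = (11.0×10^-3)(3.410×10^-4) / 5.888×10^-7 = 6.37

Ω = 6.37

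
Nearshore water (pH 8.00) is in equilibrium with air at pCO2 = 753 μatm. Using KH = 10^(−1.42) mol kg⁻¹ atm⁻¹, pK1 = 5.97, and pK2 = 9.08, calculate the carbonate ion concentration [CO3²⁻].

[CO2*] = KH · pCO2 = 10^(−1.42) × 753×10^-6 = 2.863×10^-5 mol/kg
α₀ = 1/(1 + K1/[H⁺] + K1K2/[H⁺]²) = 1/(1 + 10^+2.03 + 10^+0.95) = 0.008542
DIC = [CO2*]/α₀ = 2.863×10^-5 / 0.008542 = 3.351 mmol/kg
[CO3²⁻] = α₂·DIC; α₂ = 0.07613, so [CO3²⁻] = 0.07613 × 3.351 = 0.255 mmol/kg

[CO3²⁻] = 0.255 mmol/kg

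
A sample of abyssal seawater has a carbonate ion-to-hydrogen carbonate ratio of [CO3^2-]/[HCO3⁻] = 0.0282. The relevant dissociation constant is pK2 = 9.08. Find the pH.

From K2 = [H⁺][CO3^2-]/[HCO3⁻]:  pH = pK2 + log₁₀([CO3^2-]/[HCO3⁻])
log₁₀(0.0282) = -1.550
pH = 9.08 + (-1.550) = 7.53

pH = 7.53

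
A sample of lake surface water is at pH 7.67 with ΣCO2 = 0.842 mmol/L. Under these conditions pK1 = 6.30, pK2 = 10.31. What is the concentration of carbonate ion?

[CO3²⁻] = 1.85 μmol/L

α₂ = 1 / (1 + [H⁺]/K2 + [H⁺]²/(K1K2)) = 1 / (1 + 10^+2.64 + 10^+1.27)
   = 1 / (1 + 436.52 + 18.621) = 1/456.14 = 0.002192
[CO3²⁻] = α₂ × DIC = 0.002192 × 0.842 = 0.00185 mmol/L = 1.85 μmol/L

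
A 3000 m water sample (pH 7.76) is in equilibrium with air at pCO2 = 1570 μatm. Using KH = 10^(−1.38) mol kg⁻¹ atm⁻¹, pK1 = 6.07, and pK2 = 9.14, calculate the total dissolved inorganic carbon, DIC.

[CO2*] = KH · pCO2 = 10^(−1.38) × 1570×10^-6 = 6.545×10^-5 mol/kg
α₀ = 1/(1 + K1/[H⁺] + K1K2/[H⁺]²) = 1/(1 + 10^+1.69 + 10^+0.31) = 0.01922
DIC = [CO2*]/α₀ = 6.545×10^-5 / 0.01922 = 3.40 mmol/kg

DIC = 3.40 mmol/kg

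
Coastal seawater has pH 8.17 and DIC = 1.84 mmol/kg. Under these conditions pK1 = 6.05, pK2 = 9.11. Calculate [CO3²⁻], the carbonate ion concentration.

α₂ = 1 / (1 + [H⁺]/K2 + [H⁺]²/(K1K2)) = 1 / (1 + 10^+0.94 + 10^-1.18)
   = 1 / (1 + 8.7096 + 0.066069) = 1/9.7757 = 0.1023
[CO3²⁻] = α₂ × DIC = 0.1023 × 1.84 = 0.188 mmol/kg

[CO3²⁻] = 0.188 mmol/kg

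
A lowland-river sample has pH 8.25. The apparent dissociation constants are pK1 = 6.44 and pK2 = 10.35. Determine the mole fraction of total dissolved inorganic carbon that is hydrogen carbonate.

α₁ = 0.977

α₁ = 1 / (1 + [H⁺]/K1 + K2/[H⁺]) = 1 / (1 + 10^-1.81 + 10^-2.10)
   = 1 / (1 + 0.015488 + 0.0079433) = 1/1.0234 = 0.9771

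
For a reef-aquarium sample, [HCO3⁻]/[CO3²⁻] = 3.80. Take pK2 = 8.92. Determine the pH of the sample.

From K2 = [H⁺][CO3²⁻]/[HCO3⁻]:  pH = pK2 − log₁₀([HCO3⁻]/[CO3²⁻])
log₁₀(3.80) = +0.580
pH = 8.92 − (+0.580) = 8.34

pH = 8.34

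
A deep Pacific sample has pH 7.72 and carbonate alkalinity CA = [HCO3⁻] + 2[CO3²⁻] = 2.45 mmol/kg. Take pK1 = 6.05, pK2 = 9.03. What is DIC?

DIC = 2.39 mmol/kg

CA = [HCO3⁻] + 2[CO3²⁻] = (α₁ + 2α₂)·DIC
At pH 7.72: [H⁺]/K1 = 10^-1.67 = 0.021380, K2/[H⁺] = 10^-1.31 = 0.048978
α₁ = 1/(1 + 0.021380 + 0.048978) = 1/1.0704 = 0.9343; α₂ = α₁·K2/[H⁺] = 0.04576
α₁ + 2α₂ = 1.0258
DIC = CA / (α₁ + 2α₂) = 2.45 / 1.0258 = 2.39 mmol/kg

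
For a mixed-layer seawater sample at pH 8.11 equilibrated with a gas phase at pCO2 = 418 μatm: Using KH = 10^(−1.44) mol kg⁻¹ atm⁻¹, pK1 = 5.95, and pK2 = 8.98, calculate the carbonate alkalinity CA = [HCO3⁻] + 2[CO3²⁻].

CA = 2.79 mmol/kg

[CO2*] = KH · pCO2 = 10^(−1.44) × 418×10^-6 = 1.518×10^-5 mol/kg
α₀ = 1/(1 + K1/[H⁺] + K1K2/[H⁺]²) = 1/(1 + 10^+2.16 + 10^+1.29) = 0.006059
DIC = [CO2*]/α₀ = 1.518×10^-5 / 0.006059 = 2.505 mmol/kg
CA = (α₁ + 2α₂)·DIC = (0.8758 + 2×0.1181) × 2.505 = 2.79 mmol/kg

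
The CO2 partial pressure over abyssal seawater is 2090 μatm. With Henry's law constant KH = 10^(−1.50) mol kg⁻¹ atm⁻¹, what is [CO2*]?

KH = 10^(−1.50) = 3.162×10^-2 mol kg⁻¹ atm⁻¹
[CO2*] = KH · pCO2 = 3.162×10^-2 × 2090×10^-6 atm = 6.61×10^-5 mol/kg

[CO2*] = 66.1 μmol/kg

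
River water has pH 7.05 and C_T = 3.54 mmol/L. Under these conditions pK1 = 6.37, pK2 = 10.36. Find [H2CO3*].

[CO2*] = 0.612 mmol/L

α₀ = 1 / (1 + K1/[H⁺] + K1K2/[H⁺]²) = 1 / (1 + 10^+0.68 + 10^-2.63)
   = 1 / (1 + 4.7863 + 0.0023442) = 1/5.7886 = 0.1728
[CO2*] = α₀ × DIC = 0.1728 × 3.54 = 0.612 mmol/L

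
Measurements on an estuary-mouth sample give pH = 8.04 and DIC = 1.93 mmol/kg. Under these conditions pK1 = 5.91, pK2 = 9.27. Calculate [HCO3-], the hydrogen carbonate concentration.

[HCO3⁻] = 1.81 mmol/kg

α₁ = 1 / (1 + [H⁺]/K1 + K2/[H⁺]) = 1 / (1 + 10^-2.13 + 10^-1.23)
   = 1 / (1 + 0.0074131 + 0.058884) = 1/1.0663 = 0.9378
[HCO3⁻] = α₁ × DIC = 0.9378 × 1.93 = 1.81 mmol/kg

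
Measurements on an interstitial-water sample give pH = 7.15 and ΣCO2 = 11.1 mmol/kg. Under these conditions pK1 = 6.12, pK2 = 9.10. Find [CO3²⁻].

α₂ = 1 / (1 + [H⁺]/K2 + [H⁺]²/(K1K2)) = 1 / (1 + 10^+1.95 + 10^+0.92)
   = 1 / (1 + 89.125 + 8.3176) = 1/98.443 = 0.01016
[CO3²⁻] = α₂ × DIC = 0.01016 × 11.1 = 0.113 mmol/kg

[CO3²⁻] = 0.113 mmol/kg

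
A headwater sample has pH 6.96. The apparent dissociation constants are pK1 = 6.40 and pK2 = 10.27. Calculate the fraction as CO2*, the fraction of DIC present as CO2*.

α₀ = 1 / (1 + K1/[H⁺] + K1K2/[H⁺]²) = 1 / (1 + 10^+0.56 + 10^-2.75)
   = 1 / (1 + 3.6308 + 0.0017783) = 1/4.6326 = 0.2159

α₀ = 0.216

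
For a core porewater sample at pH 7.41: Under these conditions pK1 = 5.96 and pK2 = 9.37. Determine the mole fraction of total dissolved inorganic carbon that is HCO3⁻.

α₁ = 1 / (1 + [H⁺]/K1 + K2/[H⁺]) = 1 / (1 + 10^-1.45 + 10^-1.96)
   = 1 / (1 + 0.035481 + 0.010965) = 1/1.0464 = 0.9556

α₁ = 0.956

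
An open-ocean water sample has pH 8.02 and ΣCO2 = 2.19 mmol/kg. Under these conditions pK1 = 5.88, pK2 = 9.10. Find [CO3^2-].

α₂ = 1 / (1 + [H⁺]/K2 + [H⁺]²/(K1K2)) = 1 / (1 + 10^+1.08 + 10^-1.06)
   = 1 / (1 + 12.023 + 0.087096) = 1/13.110 = 0.07628
[CO3²⁻] = α₂ × DIC = 0.07628 × 2.19 = 0.167 mmol/kg

[CO3²⁻] = 0.167 mmol/kg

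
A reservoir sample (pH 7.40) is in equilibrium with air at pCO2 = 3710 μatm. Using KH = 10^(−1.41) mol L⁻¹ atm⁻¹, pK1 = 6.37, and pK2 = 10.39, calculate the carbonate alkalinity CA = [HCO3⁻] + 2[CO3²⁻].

CA = 1.55 mmol/L

[CO2*] = KH · pCO2 = 10^(−1.41) × 3710×10^-6 = 1.443×10^-4 mol/L
α₀ = 1/(1 + K1/[H⁺] + K1K2/[H⁺]²) = 1/(1 + 10^+1.03 + 10^-1.96) = 0.08528
DIC = [CO2*]/α₀ = 1.443×10^-4 / 0.08528 = 1.693 mmol/L
CA = (α₁ + 2α₂)·DIC = (0.9138 + 2×0.0009351) × 1.693 = 1.55 mmol/L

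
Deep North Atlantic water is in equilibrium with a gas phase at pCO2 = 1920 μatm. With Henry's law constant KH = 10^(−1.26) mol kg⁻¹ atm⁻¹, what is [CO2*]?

KH = 10^(−1.26) = 5.495×10^-2 mol kg⁻¹ atm⁻¹
[CO2*] = KH · pCO2 = 5.495×10^-2 × 1920×10^-6 atm = 1.06×10^-4 mol/kg

[CO2*] = 106 μmol/kg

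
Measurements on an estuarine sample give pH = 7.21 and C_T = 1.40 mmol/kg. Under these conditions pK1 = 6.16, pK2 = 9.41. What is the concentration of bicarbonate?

[HCO3⁻] = 1.28 mmol/kg

α₁ = 1 / (1 + [H⁺]/K1 + K2/[H⁺]) = 1 / (1 + 10^-1.05 + 10^-2.20)
   = 1 / (1 + 0.089125 + 0.0063096) = 1/1.0954 = 0.9129
[HCO3⁻] = α₁ × DIC = 0.9129 × 1.40 = 1.28 mmol/kg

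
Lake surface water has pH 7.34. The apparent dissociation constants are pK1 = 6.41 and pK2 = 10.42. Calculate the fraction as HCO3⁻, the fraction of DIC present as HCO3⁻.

α₁ = 1 / (1 + [H⁺]/K1 + K2/[H⁺]) = 1 / (1 + 10^-0.93 + 10^-3.08)
   = 1 / (1 + 0.11749 + 0.00083176) = 1/1.1183 = 0.8942

α₁ = 0.894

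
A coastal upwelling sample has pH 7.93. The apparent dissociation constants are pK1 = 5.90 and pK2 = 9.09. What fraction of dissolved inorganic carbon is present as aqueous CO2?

α₀ = 0.00865

α₀ = 1 / (1 + K1/[H⁺] + K1K2/[H⁺]²) = 1 / (1 + 10^+2.03 + 10^+0.87)
   = 1 / (1 + 107.15 + 7.4131) = 1/115.57 = 0.008653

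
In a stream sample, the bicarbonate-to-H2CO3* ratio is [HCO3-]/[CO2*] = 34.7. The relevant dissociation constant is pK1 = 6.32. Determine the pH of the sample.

pH = 7.86

From K1 = [H⁺][HCO3-]/[CO2*]:  pH = pK1 + log₁₀([HCO3-]/[CO2*])
log₁₀(34.7) = +1.540
pH = 6.32 + (+1.540) = 7.86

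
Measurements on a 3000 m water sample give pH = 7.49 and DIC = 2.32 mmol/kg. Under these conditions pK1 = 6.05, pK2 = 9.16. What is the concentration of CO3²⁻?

α₂ = 1 / (1 + [H⁺]/K2 + [H⁺]²/(K1K2)) = 1 / (1 + 10^+1.67 + 10^+0.23)
   = 1 / (1 + 46.774 + 1.6982) = 1/49.472 = 0.02021
[CO3²⁻] = α₂ × DIC = 0.02021 × 2.32 = 0.0469 mmol/kg

[CO3²⁻] = 0.0469 mmol/kg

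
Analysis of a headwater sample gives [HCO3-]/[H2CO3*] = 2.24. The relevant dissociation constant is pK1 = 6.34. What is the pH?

From K1 = [H⁺][HCO3-]/[H2CO3*]:  pH = pK1 + log₁₀([HCO3-]/[H2CO3*])
log₁₀(2.24) = +0.350
pH = 6.34 + (+0.350) = 6.69

pH = 6.69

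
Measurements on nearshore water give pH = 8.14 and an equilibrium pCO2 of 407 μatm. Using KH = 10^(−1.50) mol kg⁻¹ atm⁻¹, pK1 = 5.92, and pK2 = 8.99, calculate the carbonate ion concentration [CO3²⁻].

[CO3²⁻] = 0.302 mmol/kg

[CO2*] = KH · pCO2 = 10^(−1.50) × 407×10^-6 = 1.287×10^-5 mol/kg
α₀ = 1/(1 + K1/[H⁺] + K1K2/[H⁺]²) = 1/(1 + 10^+2.22 + 10^+1.37) = 0.005252
DIC = [CO2*]/α₀ = 1.287×10^-5 / 0.005252 = 2.451 mmol/kg
[CO3²⁻] = α₂·DIC; α₂ = 0.1231, so [CO3²⁻] = 0.1231 × 2.451 = 0.302 mmol/kg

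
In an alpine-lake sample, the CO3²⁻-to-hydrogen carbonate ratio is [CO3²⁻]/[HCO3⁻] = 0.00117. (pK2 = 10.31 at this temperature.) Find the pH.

From K2 = [H⁺][CO3²⁻]/[HCO3⁻]:  pH = pK2 + log₁₀([CO3²⁻]/[HCO3⁻])
log₁₀(0.00117) = -2.932
pH = 10.31 + (-2.932) = 7.38

pH = 7.38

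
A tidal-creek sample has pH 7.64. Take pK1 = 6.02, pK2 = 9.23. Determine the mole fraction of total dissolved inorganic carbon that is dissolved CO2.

α₀ = 1 / (1 + K1/[H⁺] + K1K2/[H⁺]²) = 1 / (1 + 10^+1.62 + 10^+0.03)
   = 1 / (1 + 41.687 + 1.0715) = 1/43.758 = 0.02285

α₀ = 0.0229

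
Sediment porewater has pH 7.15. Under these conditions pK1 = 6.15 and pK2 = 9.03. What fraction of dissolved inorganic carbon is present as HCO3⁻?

α₁ = 0.898

α₁ = 1 / (1 + [H⁺]/K1 + K2/[H⁺]) = 1 / (1 + 10^-1.00 + 10^-1.88)
   = 1 / (1 + 0.10000 + 0.013183) = 1/1.1132 = 0.8983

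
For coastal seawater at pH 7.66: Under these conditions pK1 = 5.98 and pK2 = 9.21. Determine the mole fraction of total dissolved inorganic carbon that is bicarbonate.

α₁ = 1 / (1 + [H⁺]/K1 + K2/[H⁺]) = 1 / (1 + 10^-1.68 + 10^-1.55)
   = 1 / (1 + 0.020893 + 0.028184) = 1/1.0491 = 0.9532

α₁ = 0.953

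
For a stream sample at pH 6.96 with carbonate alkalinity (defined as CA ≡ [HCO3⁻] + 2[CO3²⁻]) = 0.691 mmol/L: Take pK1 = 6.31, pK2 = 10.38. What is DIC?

DIC = 0.845 mmol/L

CA = [HCO3⁻] + 2[CO3²⁻] = (α₁ + 2α₂)·DIC
At pH 6.96: [H⁺]/K1 = 10^-0.65 = 0.22387, K2/[H⁺] = 10^-3.42 = 0.00038019
α₁ = 1/(1 + 0.22387 + 0.00038019) = 1/1.2243 = 0.8168; α₂ = α₁·K2/[H⁺] = 0.0003105
α₁ + 2α₂ = 0.8174
DIC = CA / (α₁ + 2α₂) = 0.691 / 0.8174 = 0.845 mmol/L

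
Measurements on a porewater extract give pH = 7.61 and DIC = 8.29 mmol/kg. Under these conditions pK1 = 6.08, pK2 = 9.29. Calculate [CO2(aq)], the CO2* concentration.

[CO2*] = 0.233 mmol/kg

α₀ = 1 / (1 + K1/[H⁺] + K1K2/[H⁺]²) = 1 / (1 + 10^+1.53 + 10^-0.15)
   = 1 / (1 + 33.884 + 0.70795) = 1/35.592 = 0.02810
[CO2*] = α₀ × DIC = 0.02810 × 8.29 = 0.233 mmol/kg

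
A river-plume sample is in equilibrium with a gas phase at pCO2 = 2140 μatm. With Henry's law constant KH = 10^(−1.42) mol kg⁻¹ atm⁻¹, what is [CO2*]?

[CO2*] = 81.4 μmol/kg

KH = 10^(−1.42) = 3.802×10^-2 mol kg⁻¹ atm⁻¹
[CO2*] = KH · pCO2 = 3.802×10^-2 × 2140×10^-6 atm = 8.14×10^-5 mol/kg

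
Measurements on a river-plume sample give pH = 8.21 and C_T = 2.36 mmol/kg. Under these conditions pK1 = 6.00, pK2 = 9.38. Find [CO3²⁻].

[CO3²⁻] = 0.149 mmol/kg

α₂ = 1 / (1 + [H⁺]/K2 + [H⁺]²/(K1K2)) = 1 / (1 + 10^+1.17 + 10^-1.04)
   = 1 / (1 + 14.791 + 0.091201) = 1/15.882 = 0.06296
[CO3²⁻] = α₂ × DIC = 0.06296 × 2.36 = 0.149 mmol/kg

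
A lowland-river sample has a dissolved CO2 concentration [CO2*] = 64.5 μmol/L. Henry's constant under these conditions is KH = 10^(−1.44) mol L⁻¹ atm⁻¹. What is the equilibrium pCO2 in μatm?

pCO2 = 1780 μatm

KH = 10^(−1.44) = 3.631×10^-2 mol L⁻¹ atm⁻¹
pCO2 = [CO2*]/KH = 64.5×10^-6 / 3.631×10^-2 = 1.78×10^-3 atm = 1780 μatm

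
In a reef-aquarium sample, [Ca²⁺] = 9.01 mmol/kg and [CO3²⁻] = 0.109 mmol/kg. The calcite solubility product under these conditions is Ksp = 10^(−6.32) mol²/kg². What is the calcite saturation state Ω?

Ω = 2.05

Ksp = 10^(−6.32) = 4.786×10^-7
Ω = [Ca²⁺][CO3²⁻]/Ksp = (9.01×10^-3)(0.109×10^-3) / 4.786×10^-7 = 2.05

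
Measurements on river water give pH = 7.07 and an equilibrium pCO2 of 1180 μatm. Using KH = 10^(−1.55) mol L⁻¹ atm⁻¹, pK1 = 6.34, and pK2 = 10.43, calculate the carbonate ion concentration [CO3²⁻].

[CO3²⁻] = 0.0780 μmol/L

[CO2*] = KH · pCO2 = 10^(−1.55) × 1180×10^-6 = 3.326×10^-5 mol/L
α₀ = 1/(1 + K1/[H⁺] + K1K2/[H⁺]²) = 1/(1 + 10^+0.73 + 10^-2.63) = 0.1569
DIC = [CO2*]/α₀ = 3.326×10^-5 / 0.1569 = 0.2119 mmol/L
[CO3²⁻] = α₂·DIC; α₂ = 0.0003679, so [CO3²⁻] = 0.0003679 × 0.2119 = 7.80×10^-5 mmol/L = 0.0780 μmol/L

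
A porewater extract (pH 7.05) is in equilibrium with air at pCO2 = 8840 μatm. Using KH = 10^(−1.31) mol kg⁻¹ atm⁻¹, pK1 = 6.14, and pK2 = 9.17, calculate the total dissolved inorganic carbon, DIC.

[CO2*] = KH · pCO2 = 10^(−1.31) × 8840×10^-6 = 4.330×10^-4 mol/kg
α₀ = 1/(1 + K1/[H⁺] + K1K2/[H⁺]²) = 1/(1 + 10^+0.91 + 10^-1.21) = 0.1088
DIC = [CO2*]/α₀ = 4.330×10^-4 / 0.1088 = 3.98 mmol/kg

DIC = 3.98 mmol/kg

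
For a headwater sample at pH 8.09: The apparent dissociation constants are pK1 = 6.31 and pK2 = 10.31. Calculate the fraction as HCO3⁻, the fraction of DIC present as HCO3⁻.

α₁ = 1 / (1 + [H⁺]/K1 + K2/[H⁺]) = 1 / (1 + 10^-1.78 + 10^-2.22)
   = 1 / (1 + 0.016596 + 0.0060256) = 1/1.0226 = 0.9779

α₁ = 0.978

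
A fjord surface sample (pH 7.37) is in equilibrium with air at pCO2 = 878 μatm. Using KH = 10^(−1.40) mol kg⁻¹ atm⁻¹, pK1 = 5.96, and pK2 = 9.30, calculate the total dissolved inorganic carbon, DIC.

DIC = 0.944 mmol/kg

[CO2*] = KH · pCO2 = 10^(−1.40) × 878×10^-6 = 3.495×10^-5 mol/kg
α₀ = 1/(1 + K1/[H⁺] + K1K2/[H⁺]²) = 1/(1 + 10^+1.41 + 10^-0.52) = 0.03703
DIC = [CO2*]/α₀ = 3.495×10^-5 / 0.03703 = 0.944 mmol/kg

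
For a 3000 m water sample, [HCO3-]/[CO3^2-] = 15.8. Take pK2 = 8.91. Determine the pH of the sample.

From K2 = [H⁺][CO3^2-]/[HCO3-]:  pH = pK2 − log₁₀([HCO3-]/[CO3^2-])
log₁₀(15.8) = +1.199
pH = 8.91 − (+1.199) = 7.71

pH = 7.71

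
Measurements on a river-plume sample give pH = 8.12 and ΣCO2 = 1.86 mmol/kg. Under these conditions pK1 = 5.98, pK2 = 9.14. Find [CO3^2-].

[CO3²⁻] = 0.161 mmol/kg

α₂ = 1 / (1 + [H⁺]/K2 + [H⁺]²/(K1K2)) = 1 / (1 + 10^+1.02 + 10^-1.12)
   = 1 / (1 + 10.471 + 0.075858) = 1/11.547 = 0.08660
[CO3²⁻] = α₂ × DIC = 0.08660 × 1.86 = 0.161 mmol/kg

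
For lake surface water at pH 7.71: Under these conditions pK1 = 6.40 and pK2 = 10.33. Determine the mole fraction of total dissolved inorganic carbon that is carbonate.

α₂ = 1 / (1 + [H⁺]/K2 + [H⁺]²/(K1K2)) = 1 / (1 + 10^+2.62 + 10^+1.31)
   = 1 / (1 + 416.87 + 20.417) = 1/438.29 = 0.002282

α₂ = 0.00228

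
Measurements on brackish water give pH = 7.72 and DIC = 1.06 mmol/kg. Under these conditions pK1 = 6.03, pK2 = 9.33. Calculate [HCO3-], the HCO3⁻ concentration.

α₁ = 1 / (1 + [H⁺]/K1 + K2/[H⁺]) = 1 / (1 + 10^-1.69 + 10^-1.61)
   = 1 / (1 + 0.020417 + 0.024547) = 1/1.0450 = 0.9570
[HCO3⁻] = α₁ × DIC = 0.9570 × 1.06 = 1.01 mmol/kg

[HCO3⁻] = 1.01 mmol/kg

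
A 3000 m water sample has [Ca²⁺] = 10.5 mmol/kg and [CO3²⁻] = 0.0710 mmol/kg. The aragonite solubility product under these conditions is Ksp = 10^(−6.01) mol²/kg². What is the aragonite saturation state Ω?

Ω = 0.763

Ksp = 10^(−6.01) = 9.772×10^-7
Ω = [Ca²⁺][CO3²⁻]/Ksp = (10.5×10^-3)(0.0710×10^-3) / 9.772×10^-7 = 0.763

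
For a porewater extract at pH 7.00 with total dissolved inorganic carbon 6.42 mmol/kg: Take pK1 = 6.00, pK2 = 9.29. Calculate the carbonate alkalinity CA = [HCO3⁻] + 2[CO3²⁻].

CA = [HCO3⁻] + 2[CO3²⁻] = (α₁ + 2α₂)·DIC
At pH 7.00: [H⁺]/K1 = 10^-1.00 = 0.10000, K2/[H⁺] = 10^-2.29 = 0.0051286
α₁ = 1/(1 + 0.10000 + 0.0051286) = 1/1.1051 = 0.9049; α₂ = α₁·K2/[H⁺] = 0.004641
α₁ + 2α₂ = 0.9142
CA = 0.9142 × 6.42 = 5.87 mmol/kg

CA = 5.87 mmol/kg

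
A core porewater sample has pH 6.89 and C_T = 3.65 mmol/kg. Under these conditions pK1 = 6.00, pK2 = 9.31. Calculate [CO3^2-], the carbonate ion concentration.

[CO3²⁻] = 12.3 μmol/kg

α₂ = 1 / (1 + [H⁺]/K2 + [H⁺]²/(K1K2)) = 1 / (1 + 10^+2.42 + 10^+1.53)
   = 1 / (1 + 263.03 + 33.884) = 1/297.91 = 0.003357
[CO3²⁻] = α₂ × DIC = 0.003357 × 3.65 = 0.0123 mmol/kg = 12.3 μmol/kg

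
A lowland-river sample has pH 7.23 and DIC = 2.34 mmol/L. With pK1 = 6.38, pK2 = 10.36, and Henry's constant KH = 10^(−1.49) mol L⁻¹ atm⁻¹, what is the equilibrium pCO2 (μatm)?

α₀ = 1 / (1 + K1/[H⁺] + K1K2/[H⁺]²) = 1 / (1 + 10^+0.85 + 10^-2.28)
   = 1 / (1 + 7.0795 + 0.0052481) = 1/8.0847 = 0.1237
[CO2*] = α₀ × DIC = 0.1237 × 2.34 = 0.2894 mmol/L
pCO2 = [CO2*]/KH = 2.894×10^-4 / 3.236×10^-2 = 8940 μatm

pCO2 = 8940 μatm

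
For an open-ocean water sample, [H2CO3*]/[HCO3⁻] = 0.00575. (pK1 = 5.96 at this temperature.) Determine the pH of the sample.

From K1 = [H⁺][HCO3⁻]/[H2CO3*]:  pH = pK1 − log₁₀([H2CO3*]/[HCO3⁻])
log₁₀(0.00575) = -2.240
pH = 5.96 − (-2.240) = 8.20

pH = 8.20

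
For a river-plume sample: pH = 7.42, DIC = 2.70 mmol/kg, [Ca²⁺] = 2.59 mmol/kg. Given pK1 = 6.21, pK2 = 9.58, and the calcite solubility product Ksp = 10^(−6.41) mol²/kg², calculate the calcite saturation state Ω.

α₂ = 1 / (1 + [H⁺]/K2 + [H⁺]²/(K1K2)) = 1 / (1 + 10^+2.16 + 10^+0.95)
   = 1 / (1 + 144.54 + 8.9125) = 1/154.46 = 0.006474
[CO3²⁻] = α₂ × DIC = 0.006474 × 2.70 = 0.01748 mmol/kg = 17.48 μmol/kg
Ksp = 10^(−6.41) = 3.890×10^-7
Ω = [Ca²⁺][CO3²⁻]/Ksp = (2.59×10^-3)(1.748×10^-5) / 3.890×10^-7 = 0.116

Ω = 0.116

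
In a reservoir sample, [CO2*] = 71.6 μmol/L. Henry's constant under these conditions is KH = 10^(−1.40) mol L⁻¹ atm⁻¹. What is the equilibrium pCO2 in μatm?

KH = 10^(−1.40) = 3.981×10^-2 mol L⁻¹ atm⁻¹
pCO2 = [CO2*]/KH = 71.6×10^-6 / 3.981×10^-2 = 1.80×10^-3 atm = 1800 μatm

pCO2 = 1800 μatm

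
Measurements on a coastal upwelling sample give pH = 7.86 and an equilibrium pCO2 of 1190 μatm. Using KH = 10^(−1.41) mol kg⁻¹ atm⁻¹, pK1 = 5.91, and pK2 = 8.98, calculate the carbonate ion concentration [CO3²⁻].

[CO2*] = KH · pCO2 = 10^(−1.41) × 1190×10^-6 = 4.630×10^-5 mol/kg
α₀ = 1/(1 + K1/[H⁺] + K1K2/[H⁺]²) = 1/(1 + 10^+1.95 + 10^+0.83) = 0.01032
DIC = [CO2*]/α₀ = 4.630×10^-5 / 0.01032 = 4.485 mmol/kg
[CO3²⁻] = α₂·DIC; α₂ = 0.06978, so [CO3²⁻] = 0.06978 × 4.485 = 0.313 mmol/kg

[CO3²⁻] = 0.313 mmol/kg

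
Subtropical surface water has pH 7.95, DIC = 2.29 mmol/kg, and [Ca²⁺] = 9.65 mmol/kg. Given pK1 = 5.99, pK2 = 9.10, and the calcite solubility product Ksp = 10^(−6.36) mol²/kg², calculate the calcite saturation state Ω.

Ω = 3.31

α₂ = 1 / (1 + [H⁺]/K2 + [H⁺]²/(K1K2)) = 1 / (1 + 10^+1.15 + 10^-0.81)
   = 1 / (1 + 14.125 + 0.15488) = 1/15.280 = 0.06544
[CO3²⁻] = α₂ × DIC = 0.06544 × 2.29 = 0.1499 mmol/kg
Ksp = 10^(−6.36) = 4.365×10^-7
Ω = [Ca²⁺][CO3²⁻]/Ksp = (9.65×10^-3)(1.499×10^-4) / 4.365×10^-7 = 3.31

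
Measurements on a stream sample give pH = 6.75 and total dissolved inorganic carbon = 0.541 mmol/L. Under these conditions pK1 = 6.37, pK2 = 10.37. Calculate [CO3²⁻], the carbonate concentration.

α₂ = 1 / (1 + [H⁺]/K2 + [H⁺]²/(K1K2)) = 1 / (1 + 10^+3.62 + 10^+3.24)
   = 1 / (1 + 4168.7 + 1737.8) = 1/5907.5 = 0.0001693
[CO3²⁻] = α₂ × DIC = 0.0001693 × 0.541 = 9.16×10^-5 mmol/L = 0.0916 μmol/L

[CO3²⁻] = 0.0916 μmol/L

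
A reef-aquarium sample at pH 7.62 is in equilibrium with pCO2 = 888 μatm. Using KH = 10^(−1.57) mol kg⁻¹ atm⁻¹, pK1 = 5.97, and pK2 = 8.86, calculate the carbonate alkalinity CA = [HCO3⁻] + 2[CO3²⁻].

[CO2*] = KH · pCO2 = 10^(−1.57) × 888×10^-6 = 2.390×10^-5 mol/kg
α₀ = 1/(1 + K1/[H⁺] + K1K2/[H⁺]²) = 1/(1 + 10^+1.65 + 10^+0.41) = 0.02073
DIC = [CO2*]/α₀ = 2.390×10^-5 / 0.02073 = 1.153 mmol/kg
CA = (α₁ + 2α₂)·DIC = (0.9260 + 2×0.05328) × 1.153 = 1.19 mmol/kg

CA = 1.19 mmol/kg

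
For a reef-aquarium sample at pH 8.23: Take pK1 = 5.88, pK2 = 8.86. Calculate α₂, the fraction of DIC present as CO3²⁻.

α₂ = 1 / (1 + [H⁺]/K2 + [H⁺]²/(K1K2)) = 1 / (1 + 10^+0.63 + 10^-1.72)
   = 1 / (1 + 4.2658 + 0.019055) = 1/5.2848 = 0.1892

α₂ = 0.189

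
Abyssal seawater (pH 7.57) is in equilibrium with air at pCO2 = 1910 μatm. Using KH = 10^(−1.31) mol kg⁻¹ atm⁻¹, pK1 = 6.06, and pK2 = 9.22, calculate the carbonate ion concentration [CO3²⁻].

[CO2*] = KH · pCO2 = 10^(−1.31) × 1910×10^-6 = 9.355×10^-5 mol/kg
α₀ = 1/(1 + K1/[H⁺] + K1K2/[H⁺]²) = 1/(1 + 10^+1.51 + 10^-0.14) = 0.02934
DIC = [CO2*]/α₀ = 9.355×10^-5 / 0.02934 = 3.188 mmol/kg
[CO3²⁻] = α₂·DIC; α₂ = 0.02125, so [CO3²⁻] = 0.02125 × 3.188 = 0.0678 mmol/kg

[CO3²⁻] = 0.0678 mmol/kg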